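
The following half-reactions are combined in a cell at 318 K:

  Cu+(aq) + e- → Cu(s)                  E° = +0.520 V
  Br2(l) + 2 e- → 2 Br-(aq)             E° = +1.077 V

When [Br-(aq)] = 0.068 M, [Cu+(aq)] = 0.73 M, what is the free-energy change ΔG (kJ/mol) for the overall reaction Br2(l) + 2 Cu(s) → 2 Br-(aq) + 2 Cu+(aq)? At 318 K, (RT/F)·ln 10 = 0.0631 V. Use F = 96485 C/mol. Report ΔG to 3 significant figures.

−123 kJ/mol

With Br₂/Br⁻ reduced at the cathode, E°cell = +1.077 − (+0.520) = +0.557 V and n = 2.
The reaction quotient is [Br-(aq)]^2·[Cu+(aq)]^2 = 0.00246; by Nernst, E = +0.557 − (0.0631/2)(−2.608) = +0.6393 V.
ΔG = −nFE = −(2)(96485)(+0.6393) J/mol = −123 kJ/mol.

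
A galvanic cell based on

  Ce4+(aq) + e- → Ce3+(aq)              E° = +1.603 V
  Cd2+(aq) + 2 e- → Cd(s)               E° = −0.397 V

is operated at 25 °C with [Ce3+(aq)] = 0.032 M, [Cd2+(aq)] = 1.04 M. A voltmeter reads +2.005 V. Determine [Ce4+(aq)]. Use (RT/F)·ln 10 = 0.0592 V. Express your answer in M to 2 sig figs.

The Ce⁴⁺/Ce³⁺ couple has the larger reduction potential, so it is the cathode: E°cell = +1.603 − (−0.397) = +2.000 V and n = 2.
From the Nernst equation, log Q = n(E° − E)/0.0592 = 2·(+2.000 − (+2.005))/0.0592 = −0.169.
For 2 Ce4+(aq) + Cd(s) → 2 Ce3+(aq) + Cd2+(aq), the reaction quotient is Q = ([Ce3+(aq)]^2·[Cd2+(aq)]) / [Ce4+(aq)]^2.
Substituting the known concentrations and solving, log [Ce4+(aq)] = −1.402 and [Ce4+(aq)] = 0.040 M.

0.040 M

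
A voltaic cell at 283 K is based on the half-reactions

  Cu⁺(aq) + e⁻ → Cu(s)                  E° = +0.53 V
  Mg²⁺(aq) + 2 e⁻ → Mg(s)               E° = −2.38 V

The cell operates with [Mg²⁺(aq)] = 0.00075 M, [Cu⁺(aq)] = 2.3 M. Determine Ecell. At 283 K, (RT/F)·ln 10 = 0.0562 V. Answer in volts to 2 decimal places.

Since E°(Cu⁺/Cu) > E°(Mg²⁺/Mg), Cu⁺/Cu serves as the cathode.
The standard potential is +0.53 − (−2.38) = +2.91 V and the balanced reaction transfers n = 2 electrons.
The balanced reaction is 2 Cu⁺(aq) + Mg(s) → 2 Cu(s) + Mg²⁺(aq), so Q = [Mg²⁺(aq)] / [Cu⁺(aq)]^2 = 0.000142 and log Q = −3.848.
Applying E = E° − (RT ln10/nF)·log Q gives +2.91 − (0.0562/2)(−3.848) = +3.02 V.

+3.02 V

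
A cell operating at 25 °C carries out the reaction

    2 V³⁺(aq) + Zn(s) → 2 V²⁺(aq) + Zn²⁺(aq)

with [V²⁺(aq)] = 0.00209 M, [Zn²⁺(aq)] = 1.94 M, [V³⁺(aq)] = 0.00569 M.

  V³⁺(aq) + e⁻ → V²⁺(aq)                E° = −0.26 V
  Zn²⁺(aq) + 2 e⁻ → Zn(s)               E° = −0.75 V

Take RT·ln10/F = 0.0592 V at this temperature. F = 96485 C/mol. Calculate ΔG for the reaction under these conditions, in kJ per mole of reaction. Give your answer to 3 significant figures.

With V³⁺/V²⁺ reduced at the cathode, E°cell = −0.26 − (−0.75) = +0.49 V and n = 2.
Q = ([V²⁺(aq)]^2·[Zn²⁺(aq)]) / [V³⁺(aq)]^2 = 0.262, so log Q = −0.582 and E = +0.49 − (0.0592/2)(−0.582) = +0.5072 V.
ΔG = −nFE = −(2)(96485)(+0.5072) J/mol = −97.9 kJ/mol.

−97.9 kJ/mol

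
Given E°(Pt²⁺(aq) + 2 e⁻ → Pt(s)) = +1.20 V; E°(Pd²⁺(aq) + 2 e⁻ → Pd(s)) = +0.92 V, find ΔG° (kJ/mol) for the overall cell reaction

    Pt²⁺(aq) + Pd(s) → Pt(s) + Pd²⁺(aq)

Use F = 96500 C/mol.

−54.0 kJ/mol

In the reaction as written Pt²⁺(aq) is reduced, so the Pt²⁺/Pt couple is the cathode and Pd²⁺/Pd is the anode.
E°cell = +1.20 − (+0.92) = +0.28 V; balancing electrons gives n = 2.
ΔG° = −nFE°cell = −(2)(96500)(+0.28) J/mol = −54.0 kJ/mol.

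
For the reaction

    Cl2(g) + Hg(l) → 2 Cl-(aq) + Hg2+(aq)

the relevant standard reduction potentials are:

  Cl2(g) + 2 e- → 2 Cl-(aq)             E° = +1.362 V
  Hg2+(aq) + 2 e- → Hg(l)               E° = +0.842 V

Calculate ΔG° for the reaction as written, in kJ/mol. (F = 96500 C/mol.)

−100 kJ/mol

In the reaction as written Cl2(g) is reduced, so the Cl₂/Cl⁻ couple is the cathode and Hg²⁺/Hg is the anode.
E°cell = +1.362 − (+0.842) = +0.520 V; balancing electrons gives n = 2.
ΔG° = −nFE°cell = −(2)(96500)(+0.520) J/mol = −100 kJ/mol.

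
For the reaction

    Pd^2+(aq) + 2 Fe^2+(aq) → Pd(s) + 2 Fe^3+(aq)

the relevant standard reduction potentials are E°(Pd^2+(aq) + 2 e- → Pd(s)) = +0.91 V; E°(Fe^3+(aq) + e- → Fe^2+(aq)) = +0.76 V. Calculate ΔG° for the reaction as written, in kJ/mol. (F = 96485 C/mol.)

−28.9 kJ/mol

In the reaction as written Pd^2+(aq) is reduced, so the Pd²⁺/Pd couple is the cathode and Fe³⁺/Fe²⁺ is the anode.
E°cell = +0.91 − (+0.76) = +0.15 V; balancing electrons gives n = 2.
ΔG° = −nFE°cell = −(2)(96485)(+0.15) J/mol = −28.9 kJ/mol.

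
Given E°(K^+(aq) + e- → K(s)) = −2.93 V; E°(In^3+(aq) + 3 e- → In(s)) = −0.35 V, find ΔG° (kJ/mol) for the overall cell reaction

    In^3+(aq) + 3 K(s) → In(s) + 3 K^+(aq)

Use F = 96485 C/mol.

In the reaction as written In^3+(aq) is reduced, so the In³⁺/In couple is the cathode and K⁺/K is the anode.
E°cell = −0.35 − (−2.93) = +2.58 V; balancing electrons gives n = 3.
ΔG° = −nFE°cell = −(3)(96485)(+2.58) J/mol = −747 kJ/mol.

−747 kJ/mol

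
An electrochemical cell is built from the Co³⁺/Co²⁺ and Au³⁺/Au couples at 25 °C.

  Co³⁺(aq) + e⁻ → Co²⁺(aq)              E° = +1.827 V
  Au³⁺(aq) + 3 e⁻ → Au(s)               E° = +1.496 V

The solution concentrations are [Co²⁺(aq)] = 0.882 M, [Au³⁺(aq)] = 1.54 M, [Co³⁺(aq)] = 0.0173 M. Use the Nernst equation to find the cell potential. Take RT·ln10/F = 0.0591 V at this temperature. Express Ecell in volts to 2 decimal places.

+0.23 V

Co³⁺/Co²⁺ is reduced (cathode, E° = +1.827 V) and Au³⁺/Au is oxidized (anode).
The standard potential is +1.827 − (+1.496) = +0.331 V and the balanced reaction transfers n = 3 electrons.
For the overall reaction 3 Co³⁺(aq) + Au(s) → 3 Co²⁺(aq) + Au³⁺(aq), Q = ([Co²⁺(aq)]^3·[Au³⁺(aq)]) / [Co³⁺(aq)]^3 = 2.04×10^5, giving log Q = 5.310.
E = E° − (0.0591/n)·log Q = +0.331 − (0.0591/3)(5.310) = +0.23 V.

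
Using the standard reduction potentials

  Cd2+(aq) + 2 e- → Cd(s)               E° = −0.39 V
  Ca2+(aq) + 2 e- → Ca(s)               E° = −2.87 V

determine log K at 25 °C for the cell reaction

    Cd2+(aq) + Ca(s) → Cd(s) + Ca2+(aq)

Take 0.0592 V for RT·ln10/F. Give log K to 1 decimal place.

log K = 83.8

The Cd²⁺/Cd couple is reduced (cathode); E°cell = −0.39 − (−2.87) = +2.48 V with n = 2.
At equilibrium E = 0, so log K = nE°cell / 0.0592 = (2)(+2.48) / 0.0592 = 83.8.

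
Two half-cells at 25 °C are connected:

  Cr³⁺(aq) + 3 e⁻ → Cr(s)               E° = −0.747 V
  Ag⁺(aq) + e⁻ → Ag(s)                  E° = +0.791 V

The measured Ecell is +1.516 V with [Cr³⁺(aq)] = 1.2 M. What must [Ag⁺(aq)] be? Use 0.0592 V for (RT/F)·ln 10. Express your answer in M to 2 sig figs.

0.45 M

Ag⁺/Ag is the cathode (higher E°); E°cell = +0.791 − (−0.747) = +1.538 V with n = 3.
Rearranging E = E° − (0.0592/n)·log Q gives log Q = 3(+1.538 − (+1.516))/0.0592 = 1.115.
For 3 Ag⁺(aq) + Cr(s) → 3 Ag(s) + Cr³⁺(aq), the reaction quotient is Q = [Cr³⁺(aq)] / [Ag⁺(aq)]^3.
Substituting the known concentrations and solving, log [Ag⁺(aq)] = −0.345 and [Ag⁺(aq)] = 0.45 M.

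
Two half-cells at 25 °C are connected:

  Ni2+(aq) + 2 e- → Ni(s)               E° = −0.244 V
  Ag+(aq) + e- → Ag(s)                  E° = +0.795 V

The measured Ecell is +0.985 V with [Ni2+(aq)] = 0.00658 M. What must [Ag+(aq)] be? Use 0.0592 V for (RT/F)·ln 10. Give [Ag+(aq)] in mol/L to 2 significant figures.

0.0099 M

With Ag⁺/Ag at the cathode and Ni²⁺/Ni at the anode, E°cell = +0.795 − (−0.244) = +1.039 V (n = 2).
Since E = E° − (0.0592/n)·log Q, log Q = n(E° − E)/0.0592 = 1.824.
For 2 Ag+(aq) + Ni(s) → 2 Ag(s) + Ni2+(aq), the reaction quotient is Q = [Ni2+(aq)] / [Ag+(aq)]^2.
Solving for the unknown gives log [Ag+(aq)] = −2.003, so [Ag+(aq)] ≈ 0.0099 M.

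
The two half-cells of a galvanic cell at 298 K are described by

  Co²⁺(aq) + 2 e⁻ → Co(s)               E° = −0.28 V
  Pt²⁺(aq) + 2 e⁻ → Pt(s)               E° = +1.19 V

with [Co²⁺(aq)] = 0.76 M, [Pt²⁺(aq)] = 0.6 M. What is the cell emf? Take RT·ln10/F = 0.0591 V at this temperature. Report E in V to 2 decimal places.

Pt²⁺/Pt is reduced (cathode, E° = +1.19 V) and Co²⁺/Co is oxidized (anode).
E°cell = E°cat − E°an = +1.19 − (−0.28) = +1.47 V; n = 2.
For the overall reaction Pt²⁺(aq) + Co(s) → Pt(s) + Co²⁺(aq), Q = [Co²⁺(aq)] / [Pt²⁺(aq)] = 1.27, giving log Q = 0.103.
E = E° − (0.0591/n)·log Q = +1.47 − (0.0591/2)(0.103) = +1.47 V.

+1.47 V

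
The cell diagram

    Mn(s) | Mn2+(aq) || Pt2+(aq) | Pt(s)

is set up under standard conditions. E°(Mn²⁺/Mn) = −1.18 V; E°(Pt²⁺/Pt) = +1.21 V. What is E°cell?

+2.39 V

By convention the left-hand electrode in cell notation is the anode (oxidation) and the right-hand electrode is the cathode (reduction).
E°cell = E°(right) − E°(left) = +1.21 − (−1.18) = +2.39 V.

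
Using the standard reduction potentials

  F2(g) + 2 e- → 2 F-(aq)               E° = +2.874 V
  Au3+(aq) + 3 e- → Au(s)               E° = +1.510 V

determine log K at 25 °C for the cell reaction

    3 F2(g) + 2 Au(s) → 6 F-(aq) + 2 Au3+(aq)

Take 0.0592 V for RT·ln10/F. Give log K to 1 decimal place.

The F₂/F⁻ couple is reduced (cathode); E°cell = +2.874 − (+1.510) = +1.364 V with n = 6.
At equilibrium E = 0, so log K = nE°cell / 0.0592 = (6)(+1.364) / 0.0592 = 138.2.

log K = 138.2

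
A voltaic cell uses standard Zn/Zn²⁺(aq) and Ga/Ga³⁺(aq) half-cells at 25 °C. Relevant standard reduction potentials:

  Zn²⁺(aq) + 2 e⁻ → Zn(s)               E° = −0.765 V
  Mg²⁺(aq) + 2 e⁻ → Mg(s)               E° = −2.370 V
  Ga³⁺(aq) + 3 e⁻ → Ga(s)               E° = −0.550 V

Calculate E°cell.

Of the two couples in this cell, the one with the more positive reduction potential is reduced at the cathode: here that is Ga³⁺/Ga (−0.550 V); Zn²⁺/Zn (−0.765 V) is the anode.
E°cell = E°(cathode) − E°(anode) = −0.550 − (−0.765) = +0.215 V.

+0.215 V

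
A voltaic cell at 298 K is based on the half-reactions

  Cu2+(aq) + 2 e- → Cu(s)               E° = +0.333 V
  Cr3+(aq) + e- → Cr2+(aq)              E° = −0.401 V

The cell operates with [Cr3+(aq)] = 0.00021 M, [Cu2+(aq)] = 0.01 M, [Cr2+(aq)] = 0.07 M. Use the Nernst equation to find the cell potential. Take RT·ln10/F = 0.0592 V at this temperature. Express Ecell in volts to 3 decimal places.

+0.824 V

Since E°(Cu²⁺/Cu) > E°(Cr³⁺/Cr²⁺), Cu²⁺/Cu serves as the cathode.
E°cell = E°cat − E°an = +0.333 − (−0.401) = +0.734 V; n = 2.
For the overall reaction Cu2+(aq) + 2 Cr2+(aq) → Cu(s) + 2 Cr3+(aq), Q = [Cr3+(aq)]^2 / ([Cu2+(aq)]·[Cr2+(aq)]^2) = 0.0009, giving log Q = −3.046.
Applying E = E° − (RT ln10/nF)·log Q gives +0.734 − (0.0592/2)(−3.046) = +0.824 V.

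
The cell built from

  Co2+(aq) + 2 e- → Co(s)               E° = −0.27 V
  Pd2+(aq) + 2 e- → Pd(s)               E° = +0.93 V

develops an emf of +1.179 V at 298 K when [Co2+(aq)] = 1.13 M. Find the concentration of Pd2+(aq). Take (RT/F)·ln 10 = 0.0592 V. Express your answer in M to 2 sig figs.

0.22 M

With Pd²⁺/Pd at the cathode and Co²⁺/Co at the anode, E°cell = +0.93 − (−0.27) = +1.20 V (n = 2).
From the Nernst equation, log Q = n(E° − E)/0.0592 = 2·(+1.20 − (+1.179))/0.0592 = 0.709.
For Pd2+(aq) + Co(s) → Pd(s) + Co2+(aq), the reaction quotient is Q = [Co2+(aq)] / [Pd2+(aq)].
Substituting the known concentrations and solving, log [Pd2+(aq)] = −0.656 and [Pd2+(aq)] = 0.22 M.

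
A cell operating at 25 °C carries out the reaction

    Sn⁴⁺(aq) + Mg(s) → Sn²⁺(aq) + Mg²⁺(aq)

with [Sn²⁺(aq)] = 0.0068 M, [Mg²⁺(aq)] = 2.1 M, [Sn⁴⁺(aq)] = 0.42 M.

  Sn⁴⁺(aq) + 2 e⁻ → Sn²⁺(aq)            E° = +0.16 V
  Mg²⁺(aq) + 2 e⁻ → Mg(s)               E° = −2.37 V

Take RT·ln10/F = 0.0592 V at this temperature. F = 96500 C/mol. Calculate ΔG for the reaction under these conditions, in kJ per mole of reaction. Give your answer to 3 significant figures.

E°cell = +0.16 − (−2.37) = +2.53 V; the balanced reaction transfers n = 2 electrons.
The reaction quotient is ([Sn²⁺(aq)]·[Mg²⁺(aq)]) / [Sn⁴⁺(aq)] = 0.034; by Nernst, E = +2.53 − (0.0592/2)(−1.469) = +2.5735 V.
Finally ΔG = −nFE = −(2)(96500 C/mol)(+2.5735 V) = −497 kJ/mol.

−497 kJ/mol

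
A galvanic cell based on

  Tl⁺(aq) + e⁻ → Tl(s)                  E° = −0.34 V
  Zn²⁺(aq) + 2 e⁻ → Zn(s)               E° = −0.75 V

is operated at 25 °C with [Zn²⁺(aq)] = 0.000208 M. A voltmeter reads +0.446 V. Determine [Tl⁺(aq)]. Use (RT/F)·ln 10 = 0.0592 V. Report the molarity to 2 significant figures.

With Tl⁺/Tl at the cathode and Zn²⁺/Zn at the anode, E°cell = −0.34 − (−0.75) = +0.41 V (n = 2).
Since E = E° − (0.0592/n)·log Q, log Q = n(E° − E)/0.0592 = −1.216.
For 2 Tl⁺(aq) + Zn(s) → 2 Tl(s) + Zn²⁺(aq), the reaction quotient is Q = [Zn²⁺(aq)] / [Tl⁺(aq)]^2.
Isolating [Tl⁺(aq)] in Q = 10^{−1.216} yields log [Tl⁺(aq)] = −1.233, i.e. 0.058 M.

0.058 M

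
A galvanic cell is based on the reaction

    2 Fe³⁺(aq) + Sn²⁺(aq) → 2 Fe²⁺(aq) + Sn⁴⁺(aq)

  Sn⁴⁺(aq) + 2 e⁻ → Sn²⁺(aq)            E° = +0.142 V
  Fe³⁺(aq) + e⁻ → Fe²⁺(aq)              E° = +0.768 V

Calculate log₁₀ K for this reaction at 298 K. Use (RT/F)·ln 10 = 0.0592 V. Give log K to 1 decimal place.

The Fe³⁺/Fe²⁺ couple is reduced (cathode); E°cell = +0.768 − (+0.142) = +0.626 V with n = 2.
At equilibrium E = 0, so log K = nE°cell / 0.0592 = (2)(+0.626) / 0.0592 = 21.1.

log K = 21.1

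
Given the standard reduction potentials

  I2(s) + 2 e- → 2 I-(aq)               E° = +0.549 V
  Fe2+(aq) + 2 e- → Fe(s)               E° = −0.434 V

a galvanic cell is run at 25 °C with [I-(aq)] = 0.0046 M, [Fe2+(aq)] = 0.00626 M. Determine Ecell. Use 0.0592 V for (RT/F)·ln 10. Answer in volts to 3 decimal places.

The I₂/I⁻ couple has the more positive E°, so it is the cathode; Fe²⁺/Fe is the anode.
The standard potential is +0.549 − (−0.434) = +0.983 V and the balanced reaction transfers n = 2 electrons.
The balanced reaction is I2(s) + Fe(s) → 2 I-(aq) + Fe2+(aq), so Q = [I-(aq)]^2·[Fe2+(aq)] = 1.32×10^−7 and log Q = −6.878.
By the Nernst equation, E = +0.983 − (0.0592/2)·(−6.878) = +1.187 V.

+1.187 V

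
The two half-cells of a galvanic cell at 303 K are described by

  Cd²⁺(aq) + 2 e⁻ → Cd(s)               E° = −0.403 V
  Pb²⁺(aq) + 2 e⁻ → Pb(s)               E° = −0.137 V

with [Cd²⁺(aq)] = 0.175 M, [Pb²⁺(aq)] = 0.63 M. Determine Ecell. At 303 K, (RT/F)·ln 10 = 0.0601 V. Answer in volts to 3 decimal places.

+0.283 V

Since E°(Pb²⁺/Pb) > E°(Cd²⁺/Cd), Pb²⁺/Pb serves as the cathode.
The standard potential is −0.137 − (−0.403) = +0.266 V and the balanced reaction transfers n = 2 electrons.
For the overall reaction Pb²⁺(aq) + Cd(s) → Pb(s) + Cd²⁺(aq), Q = [Cd²⁺(aq)] / [Pb²⁺(aq)] = 0.278, giving log Q = −0.556.
Applying E = E° − (RT ln10/nF)·log Q gives +0.266 − (0.0601/2)(−0.556) = +0.283 V.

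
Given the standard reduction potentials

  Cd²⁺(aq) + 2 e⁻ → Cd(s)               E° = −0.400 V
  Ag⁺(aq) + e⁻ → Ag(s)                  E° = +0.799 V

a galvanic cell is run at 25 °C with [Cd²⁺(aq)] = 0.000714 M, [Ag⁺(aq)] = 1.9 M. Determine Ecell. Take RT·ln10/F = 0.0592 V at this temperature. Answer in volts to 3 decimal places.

+1.309 V

The Ag⁺/Ag couple has the more positive E°, so it is the cathode; Cd²⁺/Cd is the anode.
E°cell = +0.799 − (−0.400) = +1.199 V, with n = 2 electrons transferred.
The balanced reaction is 2 Ag⁺(aq) + Cd(s) → 2 Ag(s) + Cd²⁺(aq), so Q = [Cd²⁺(aq)] / [Ag⁺(aq)]^2 = 0.000198 and log Q = −3.704.
Applying E = E° − (RT ln10/nF)·log Q gives +1.199 − (0.0592/2)(−3.704) = +1.309 V.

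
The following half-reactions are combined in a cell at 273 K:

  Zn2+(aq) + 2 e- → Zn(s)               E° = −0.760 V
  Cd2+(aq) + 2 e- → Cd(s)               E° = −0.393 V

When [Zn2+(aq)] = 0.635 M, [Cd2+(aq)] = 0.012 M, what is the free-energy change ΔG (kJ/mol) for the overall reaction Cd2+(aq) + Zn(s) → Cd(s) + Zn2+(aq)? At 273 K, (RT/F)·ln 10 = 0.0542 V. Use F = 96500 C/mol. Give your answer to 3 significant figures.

The standard cell potential is −0.393 − (−0.760) = +0.367 V, with n = 2 electrons in the balanced equation.
The reaction quotient is [Zn2+(aq)] / [Cd2+(aq)] = 52.9; by Nernst, E = +0.367 − (0.0542/2)(1.724) = +0.3203 V.
ΔG = −nFE = −(2)(96500)(+0.3203) J/mol = −61.8 kJ/mol.

−61.8 kJ/mol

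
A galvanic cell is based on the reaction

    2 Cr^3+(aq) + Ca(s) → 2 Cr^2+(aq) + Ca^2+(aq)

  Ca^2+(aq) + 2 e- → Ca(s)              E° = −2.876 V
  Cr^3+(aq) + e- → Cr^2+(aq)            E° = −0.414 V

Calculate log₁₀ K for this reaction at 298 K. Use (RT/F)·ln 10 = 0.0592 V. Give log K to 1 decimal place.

The Cr³⁺/Cr²⁺ couple is reduced (cathode); E°cell = −0.414 − (−2.876) = +2.462 V with n = 2.
At equilibrium E = 0, so log K = nE°cell / 0.0592 = (2)(+2.462) / 0.0592 = 83.2.

log K = 83.2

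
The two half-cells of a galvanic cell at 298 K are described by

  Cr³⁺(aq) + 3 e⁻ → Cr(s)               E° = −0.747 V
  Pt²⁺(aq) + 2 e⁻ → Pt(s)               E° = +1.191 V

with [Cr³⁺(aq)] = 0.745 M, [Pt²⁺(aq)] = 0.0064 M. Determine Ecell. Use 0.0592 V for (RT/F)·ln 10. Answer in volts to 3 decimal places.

+1.876 V

The Pt²⁺/Pt couple has the more positive E°, so it is the cathode; Cr³⁺/Cr is the anode.
E°cell = E°cat − E°an = +1.191 − (−0.747) = +1.938 V; n = 6.
Balancing gives 3 Pt²⁺(aq) + 2 Cr(s) → 3 Pt(s) + 2 Cr³⁺(aq); hence Q = [Cr³⁺(aq)]^2 / [Pt²⁺(aq)]^3 = 2.12×10^6 (log Q = 6.326).
By the Nernst equation, E = +1.938 − (0.0592/6)·(6.326) = +1.876 V.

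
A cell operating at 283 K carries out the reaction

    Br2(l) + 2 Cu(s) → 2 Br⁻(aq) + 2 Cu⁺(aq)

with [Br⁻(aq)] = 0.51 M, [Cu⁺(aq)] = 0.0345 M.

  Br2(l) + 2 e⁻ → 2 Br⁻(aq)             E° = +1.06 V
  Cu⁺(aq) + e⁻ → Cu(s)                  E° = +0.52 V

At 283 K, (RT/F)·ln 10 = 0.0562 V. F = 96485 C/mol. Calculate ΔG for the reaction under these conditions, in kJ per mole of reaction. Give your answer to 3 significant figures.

E°cell = +1.06 − (+0.52) = +0.54 V; the balanced reaction transfers n = 2 electrons.
The reaction quotient is [Br⁻(aq)]^2·[Cu⁺(aq)]^2 = 0.00031; by Nernst, E = +0.54 − (0.0562/2)(−3.509) = +0.6386 V.
ΔG = −nFE = −(2)(96485)(+0.6386) J/mol = −123 kJ/mol.

−123 kJ/mol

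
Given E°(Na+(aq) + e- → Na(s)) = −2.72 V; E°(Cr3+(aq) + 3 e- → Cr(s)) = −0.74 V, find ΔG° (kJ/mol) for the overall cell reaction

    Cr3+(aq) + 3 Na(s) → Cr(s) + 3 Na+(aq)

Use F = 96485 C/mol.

In the reaction as written Cr3+(aq) is reduced, so the Cr³⁺/Cr couple is the cathode and Na⁺/Na is the anode.
E°cell = −0.74 − (−2.72) = +1.98 V; balancing electrons gives n = 3.
ΔG° = −nFE°cell = −(3)(96485)(+1.98) J/mol = −573 kJ/mol.

−573 kJ/mol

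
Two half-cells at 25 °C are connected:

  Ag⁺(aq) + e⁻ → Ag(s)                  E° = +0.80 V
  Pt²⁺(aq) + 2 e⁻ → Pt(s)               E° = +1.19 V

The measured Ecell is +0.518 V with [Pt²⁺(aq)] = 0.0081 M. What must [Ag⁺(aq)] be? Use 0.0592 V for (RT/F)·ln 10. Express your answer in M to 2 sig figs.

With Pt²⁺/Pt at the cathode and Ag⁺/Ag at the anode, E°cell = +1.19 − (+0.80) = +0.39 V (n = 2).
Rearranging E = E° − (0.0592/n)·log Q gives log Q = 2(+0.39 − (+0.518))/0.0592 = −4.324.
Balancing electrons gives Pt²⁺(aq) + 2 Ag(s) → Pt(s) + 2 Ag⁺(aq); thus Q = [Ag⁺(aq)]^2 / [Pt²⁺(aq)].
Isolating [Ag⁺(aq)] in Q = 10^{−4.324} yields log [Ag⁺(aq)] = −3.208, i.e. 0.00062 M.

0.00062 M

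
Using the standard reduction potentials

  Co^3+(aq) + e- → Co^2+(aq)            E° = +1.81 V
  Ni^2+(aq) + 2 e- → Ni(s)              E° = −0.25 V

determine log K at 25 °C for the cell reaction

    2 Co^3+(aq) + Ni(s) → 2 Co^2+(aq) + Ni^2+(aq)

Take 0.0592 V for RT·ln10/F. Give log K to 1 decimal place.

The Co³⁺/Co²⁺ couple is reduced (cathode); E°cell = +1.81 − (−0.25) = +2.06 V with n = 2.
At equilibrium E = 0, so log K = nE°cell / 0.0592 = (2)(+2.06) / 0.0592 = 69.6.

log K = 69.6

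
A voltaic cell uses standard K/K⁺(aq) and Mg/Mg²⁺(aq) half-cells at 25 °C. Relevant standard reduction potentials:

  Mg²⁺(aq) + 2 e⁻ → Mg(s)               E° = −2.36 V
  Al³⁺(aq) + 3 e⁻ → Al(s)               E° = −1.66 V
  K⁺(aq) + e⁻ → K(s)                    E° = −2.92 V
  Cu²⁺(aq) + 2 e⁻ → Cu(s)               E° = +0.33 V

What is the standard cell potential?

Of the two couples in this cell, the one with the more positive reduction potential is reduced at the cathode: here that is Mg²⁺/Mg (−2.36 V); K⁺/K (−2.92 V) is the anode.
E°cell = E°(cathode) − E°(anode) = −2.36 − (−2.92) = +0.56 V.

+0.56 V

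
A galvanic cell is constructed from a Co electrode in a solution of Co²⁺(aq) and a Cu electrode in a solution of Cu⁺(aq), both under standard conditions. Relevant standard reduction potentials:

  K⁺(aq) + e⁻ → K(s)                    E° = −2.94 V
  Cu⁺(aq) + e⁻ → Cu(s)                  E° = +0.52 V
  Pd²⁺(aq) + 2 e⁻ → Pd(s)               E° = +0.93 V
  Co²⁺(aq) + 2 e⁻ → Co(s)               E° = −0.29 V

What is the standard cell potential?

The Cu⁺/Cu couple has the higher E°, so Cu ion is reduced (cathode) and Co is oxidized (anode).
E°cell = E°(cathode) − E°(anode) = +0.52 − (−0.29) = +0.81 V.

+0.81 V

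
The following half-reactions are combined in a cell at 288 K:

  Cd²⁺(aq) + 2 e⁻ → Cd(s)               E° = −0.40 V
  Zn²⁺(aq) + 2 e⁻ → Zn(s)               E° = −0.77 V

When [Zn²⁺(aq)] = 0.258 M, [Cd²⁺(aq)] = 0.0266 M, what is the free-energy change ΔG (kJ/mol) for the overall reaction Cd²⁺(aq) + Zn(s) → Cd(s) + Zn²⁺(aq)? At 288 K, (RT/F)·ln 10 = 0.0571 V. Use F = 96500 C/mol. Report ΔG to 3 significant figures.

With Cd²⁺/Cd reduced at the cathode, E°cell = −0.40 − (−0.77) = +0.37 V and n = 2.
Here Q = [Zn²⁺(aq)] / [Cd²⁺(aq)] = 9.7 (log Q = 0.987), giving E = +0.37 − (0.0571/2)·(0.987) = +0.3418 V.
Finally ΔG = −nFE = −(2)(96500 C/mol)(+0.3418 V) = −66.0 kJ/mol.

−66.0 kJ/mol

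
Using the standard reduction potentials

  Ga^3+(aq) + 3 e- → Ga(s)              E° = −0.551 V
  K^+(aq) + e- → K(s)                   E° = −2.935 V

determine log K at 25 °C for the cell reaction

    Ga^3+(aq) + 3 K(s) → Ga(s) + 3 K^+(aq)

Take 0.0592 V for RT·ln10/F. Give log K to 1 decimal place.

log K = 120.8

The Ga³⁺/Ga couple is reduced (cathode); E°cell = −0.551 − (−2.935) = +2.384 V with n = 3.
At equilibrium E = 0, so log K = nE°cell / 0.0592 = (3)(+2.384) / 0.0592 = 120.8.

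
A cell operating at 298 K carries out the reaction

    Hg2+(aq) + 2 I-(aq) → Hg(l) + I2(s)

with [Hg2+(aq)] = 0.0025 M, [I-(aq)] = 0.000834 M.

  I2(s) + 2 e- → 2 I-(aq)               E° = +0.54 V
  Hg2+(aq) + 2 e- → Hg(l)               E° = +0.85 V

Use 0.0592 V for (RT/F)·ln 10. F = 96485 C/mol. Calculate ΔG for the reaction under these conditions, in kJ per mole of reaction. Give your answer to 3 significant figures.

−9.78 kJ/mol

E°cell = +0.85 − (+0.54) = +0.31 V; the balanced reaction transfers n = 2 electrons.
The reaction quotient is 1 / ([Hg2+(aq)]·[I-(aq)]^2) = 5.75×10^8; by Nernst, E = +0.31 − (0.0592/2)(8.760) = +0.0507 V.
Finally ΔG = −nFE = −(2)(96485 C/mol)(+0.0507 V) = −9.78 kJ/mol.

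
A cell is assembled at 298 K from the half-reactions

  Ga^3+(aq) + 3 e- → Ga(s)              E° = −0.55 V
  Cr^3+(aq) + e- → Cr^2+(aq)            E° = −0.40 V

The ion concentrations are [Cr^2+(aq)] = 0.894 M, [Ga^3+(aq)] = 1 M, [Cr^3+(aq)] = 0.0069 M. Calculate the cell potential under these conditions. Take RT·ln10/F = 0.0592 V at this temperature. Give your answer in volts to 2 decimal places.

The Cr³⁺/Cr²⁺ couple has the more positive E°, so it is the cathode; Ga³⁺/Ga is the anode.
E°cell = −0.40 − (−0.55) = +0.15 V, with n = 3 electrons transferred.
For the overall reaction 3 Cr^3+(aq) + Ga(s) → 3 Cr^2+(aq) + Ga^3+(aq), Q = ([Cr^2+(aq)]^3·[Ga^3+(aq)]) / [Cr^3+(aq)]^3 = 2.18×10^6, giving log Q = 6.337.
By the Nernst equation, E = +0.15 − (0.0592/3)·(6.337) = +0.02 V.

+0.02 V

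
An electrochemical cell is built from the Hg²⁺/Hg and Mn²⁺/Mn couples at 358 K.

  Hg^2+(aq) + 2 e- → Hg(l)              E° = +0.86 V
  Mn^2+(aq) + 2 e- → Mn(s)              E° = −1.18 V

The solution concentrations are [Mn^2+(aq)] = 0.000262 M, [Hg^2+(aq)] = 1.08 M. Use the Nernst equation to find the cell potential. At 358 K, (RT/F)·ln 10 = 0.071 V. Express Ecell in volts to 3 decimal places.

Hg²⁺/Hg is reduced (cathode, E° = +0.86 V) and Mn²⁺/Mn is oxidized (anode).
E°cell = E°cat − E°an = +0.86 − (−1.18) = +2.04 V; n = 2.
For the overall reaction Hg^2+(aq) + Mn(s) → Hg(l) + Mn^2+(aq), Q = [Mn^2+(aq)] / [Hg^2+(aq)] = 0.000243, giving log Q = −3.615.
E = E° − (0.071/n)·log Q = +2.04 − (0.071/2)(−3.615) = +2.168 V.

+2.168 V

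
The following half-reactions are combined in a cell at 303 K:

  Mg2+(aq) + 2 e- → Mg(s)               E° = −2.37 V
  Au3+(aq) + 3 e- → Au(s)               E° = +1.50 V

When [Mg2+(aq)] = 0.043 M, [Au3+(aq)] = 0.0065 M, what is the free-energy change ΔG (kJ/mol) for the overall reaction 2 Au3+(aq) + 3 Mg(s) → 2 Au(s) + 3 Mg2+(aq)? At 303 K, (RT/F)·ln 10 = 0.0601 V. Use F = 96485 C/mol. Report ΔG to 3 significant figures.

−2240 kJ/mol

The standard cell potential is +1.50 − (−2.37) = +3.87 V, with n = 6 electrons in the balanced equation.
Q = [Mg2+(aq)]^3 / [Au3+(aq)]^2 = 1.88, so log Q = 0.275 and E = +3.87 − (0.0601/6)(0.275) = +3.8672 V.
Then ΔG = −nFE = −6 × 96485 × +3.8672 J/mol = −2240 kJ/mol.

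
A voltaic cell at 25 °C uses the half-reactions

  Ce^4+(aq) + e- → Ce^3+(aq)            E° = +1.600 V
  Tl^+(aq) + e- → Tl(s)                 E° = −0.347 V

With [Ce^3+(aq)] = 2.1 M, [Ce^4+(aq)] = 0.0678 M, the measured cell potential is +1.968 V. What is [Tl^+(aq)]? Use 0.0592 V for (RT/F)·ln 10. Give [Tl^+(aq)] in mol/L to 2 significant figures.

The Ce⁴⁺/Ce³⁺ couple has the larger reduction potential, so it is the cathode: E°cell = +1.600 − (−0.347) = +1.947 V and n = 1.
Since E = E° − (0.0592/n)·log Q, log Q = n(E° − E)/0.0592 = −0.355.
Balancing electrons gives Ce^4+(aq) + Tl(s) → Ce^3+(aq) + Tl^+(aq); thus Q = ([Ce^3+(aq)]·[Tl^+(aq)]) / [Ce^4+(aq)].
Isolating [Tl^+(aq)] in Q = 10^{−0.355} yields log [Tl^+(aq)] = −1.846, i.e. 0.014 M.

0.014 M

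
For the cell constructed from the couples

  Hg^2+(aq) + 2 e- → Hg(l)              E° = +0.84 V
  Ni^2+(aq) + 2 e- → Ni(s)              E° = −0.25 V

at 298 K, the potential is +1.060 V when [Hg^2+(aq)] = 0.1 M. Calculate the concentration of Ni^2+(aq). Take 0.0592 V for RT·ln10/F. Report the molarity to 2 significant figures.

Hg²⁺/Hg is the cathode (higher E°); E°cell = +0.84 − (−0.25) = +1.09 V with n = 2.
Rearranging E = E° − (0.0592/n)·log Q gives log Q = 2(+1.09 − (+1.060))/0.0592 = 1.014.
The balanced reaction is Hg^2+(aq) + Ni(s) → Hg(l) + Ni^2+(aq), so Q = [Ni^2+(aq)] / [Hg^2+(aq)].
Isolating [Ni^2+(aq)] in Q = 10^{1.014} yields log [Ni^2+(aq)] = 0.014, i.e. 1.0 M.

1.0 M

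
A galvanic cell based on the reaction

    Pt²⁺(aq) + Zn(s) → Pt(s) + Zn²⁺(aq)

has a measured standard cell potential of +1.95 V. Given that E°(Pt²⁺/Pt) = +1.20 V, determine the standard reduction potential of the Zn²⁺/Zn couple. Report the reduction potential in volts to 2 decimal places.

−0.75 V

In the reaction as written the Pt²⁺/Pt couple is reduced (cathode) and Zn²⁺/Zn is oxidized (anode), so E°cell = E°(Pt²⁺/Pt) − E°(Zn²⁺/Zn).
E°(Zn²⁺/Zn) = E°(cathode) − E°cell = +1.20 − (+1.95) = −0.75 V.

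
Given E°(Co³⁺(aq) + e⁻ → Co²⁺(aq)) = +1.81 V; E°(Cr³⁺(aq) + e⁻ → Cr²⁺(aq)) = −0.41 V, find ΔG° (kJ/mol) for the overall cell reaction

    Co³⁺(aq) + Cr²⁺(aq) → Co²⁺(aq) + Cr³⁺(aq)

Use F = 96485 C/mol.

−214 kJ/mol

In the reaction as written Co³⁺(aq) is reduced, so the Co³⁺/Co²⁺ couple is the cathode and Cr³⁺/Cr²⁺ is the anode.
E°cell = +1.81 − (−0.41) = +2.22 V; balancing electrons gives n = 1.
ΔG° = −nFE°cell = −(1)(96485)(+2.22) J/mol = −214 kJ/mol.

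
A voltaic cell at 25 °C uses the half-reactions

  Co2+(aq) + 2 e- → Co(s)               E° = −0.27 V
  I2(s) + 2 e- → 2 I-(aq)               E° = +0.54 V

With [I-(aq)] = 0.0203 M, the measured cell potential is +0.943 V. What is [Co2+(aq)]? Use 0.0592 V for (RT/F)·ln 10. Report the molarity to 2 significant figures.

0.078 M

I₂/I⁻ is the cathode (higher E°); E°cell = +0.54 − (−0.27) = +0.81 V with n = 2.
Rearranging E = E° − (0.0592/n)·log Q gives log Q = 2(+0.81 − (+0.943))/0.0592 = −4.493.
For I2(s) + Co(s) → 2 I-(aq) + Co2+(aq), the reaction quotient is Q = [I-(aq)]^2·[Co2+(aq)].
Solving for the unknown gives log [Co2+(aq)] = −1.108, so [Co2+(aq)] ≈ 0.078 M.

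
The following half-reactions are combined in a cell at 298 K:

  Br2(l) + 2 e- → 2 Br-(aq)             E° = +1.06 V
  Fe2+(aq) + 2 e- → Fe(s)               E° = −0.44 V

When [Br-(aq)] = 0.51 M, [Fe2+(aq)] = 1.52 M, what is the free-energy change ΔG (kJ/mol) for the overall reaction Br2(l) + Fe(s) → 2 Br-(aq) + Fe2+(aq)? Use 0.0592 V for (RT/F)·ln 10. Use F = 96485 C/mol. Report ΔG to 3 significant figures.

The standard cell potential is +1.06 − (−0.44) = +1.50 V, with n = 2 electrons in the balanced equation.
The reaction quotient is [Br-(aq)]^2·[Fe2+(aq)] = 0.395; by Nernst, E = +1.50 − (0.0592/2)(−0.403) = +1.5119 V.
Finally ΔG = −nFE = −(2)(96485 C/mol)(+1.5119 V) = −292 kJ/mol.

−292 kJ/mol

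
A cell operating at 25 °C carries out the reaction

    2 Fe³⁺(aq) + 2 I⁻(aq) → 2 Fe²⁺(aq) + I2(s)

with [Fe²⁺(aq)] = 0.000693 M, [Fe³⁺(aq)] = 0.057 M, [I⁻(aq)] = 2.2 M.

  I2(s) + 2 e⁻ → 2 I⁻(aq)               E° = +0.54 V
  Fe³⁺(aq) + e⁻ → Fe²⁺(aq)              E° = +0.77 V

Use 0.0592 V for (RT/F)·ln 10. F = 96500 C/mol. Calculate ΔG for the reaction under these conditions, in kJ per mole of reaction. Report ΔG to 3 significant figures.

E°cell = +0.77 − (+0.54) = +0.23 V; the balanced reaction transfers n = 2 electrons.
Here Q = [Fe²⁺(aq)]^2 / ([Fe³⁺(aq)]^2·[I⁻(aq)]^2) = 3.05×10^−5 (log Q = −4.515), giving E = +0.23 − (0.0592/2)·(−4.515) = +0.3636 V.
Finally ΔG = −nFE = −(2)(96500 C/mol)(+0.3636 V) = −70.2 kJ/mol.

−70.2 kJ/mol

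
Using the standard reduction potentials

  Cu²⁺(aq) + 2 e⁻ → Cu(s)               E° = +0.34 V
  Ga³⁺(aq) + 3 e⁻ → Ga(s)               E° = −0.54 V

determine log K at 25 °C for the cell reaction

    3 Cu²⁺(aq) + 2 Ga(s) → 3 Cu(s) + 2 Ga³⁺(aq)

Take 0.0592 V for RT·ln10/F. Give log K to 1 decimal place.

log K = 89.2

The Cu²⁺/Cu couple is reduced (cathode); E°cell = +0.34 − (−0.54) = +0.88 V with n = 6.
At equilibrium E = 0, so log K = nE°cell / 0.0592 = (6)(+0.88) / 0.0592 = 89.2.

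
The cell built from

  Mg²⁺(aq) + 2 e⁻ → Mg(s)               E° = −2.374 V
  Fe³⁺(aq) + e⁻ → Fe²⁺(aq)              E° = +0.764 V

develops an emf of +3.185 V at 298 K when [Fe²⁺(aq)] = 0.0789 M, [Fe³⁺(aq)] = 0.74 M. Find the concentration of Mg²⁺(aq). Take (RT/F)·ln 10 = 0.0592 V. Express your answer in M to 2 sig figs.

With Fe³⁺/Fe²⁺ at the cathode and Mg²⁺/Mg at the anode, E°cell = +0.764 − (−2.374) = +3.138 V (n = 2).
From the Nernst equation, log Q = n(E° − E)/0.0592 = 2·(+3.138 − (+3.185))/0.0592 = −1.588.
The balanced reaction is 2 Fe³⁺(aq) + Mg(s) → 2 Fe²⁺(aq) + Mg²⁺(aq), so Q = ([Fe²⁺(aq)]^2·[Mg²⁺(aq)]) / [Fe³⁺(aq)]^2.
Substituting the known concentrations and solving, log [Mg²⁺(aq)] = 0.356 and [Mg²⁺(aq)] = 2.3 M.

2.3 M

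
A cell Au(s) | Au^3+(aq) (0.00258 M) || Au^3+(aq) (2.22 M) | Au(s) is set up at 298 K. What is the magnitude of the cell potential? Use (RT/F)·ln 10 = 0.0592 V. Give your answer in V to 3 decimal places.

For a concentration cell E°cell = 0, since both electrodes use the same couple.
The compartment with the higher Au^3+(aq) concentration (2.22 M) acts as the cathode; ions are reduced there and produced at the dilute (0.00258 M) anode.
With n = 3, Ecell = −(0.0592/3)·log([dilute]/[conc]) = −(0.0592/3)·log(0.00258/2.22) = +0.058 V.

0.058 V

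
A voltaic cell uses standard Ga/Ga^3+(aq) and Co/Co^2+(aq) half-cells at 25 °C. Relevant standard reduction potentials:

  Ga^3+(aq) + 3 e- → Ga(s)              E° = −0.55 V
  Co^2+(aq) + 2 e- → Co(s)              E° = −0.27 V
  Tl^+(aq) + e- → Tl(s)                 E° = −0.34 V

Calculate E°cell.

+0.28 V

Of the two couples in this cell, the one with the more positive reduction potential is reduced at the cathode: here that is Co²⁺/Co (−0.27 V); Ga³⁺/Ga (−0.55 V) is the anode.
E°cell = E°(cathode) − E°(anode) = −0.27 − (−0.55) = +0.28 V.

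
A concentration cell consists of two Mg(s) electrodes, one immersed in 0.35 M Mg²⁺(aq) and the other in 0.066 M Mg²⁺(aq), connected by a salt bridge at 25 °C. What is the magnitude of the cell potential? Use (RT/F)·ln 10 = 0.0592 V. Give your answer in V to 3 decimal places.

0.021 V

For a concentration cell E°cell = 0, since both electrodes use the same couple.
The compartment with the higher Mg²⁺(aq) concentration (0.35 M) acts as the cathode; ions are reduced there and produced at the dilute (0.066 M) anode.
With n = 2, Ecell = −(0.0592/2)·log([dilute]/[conc]) = −(0.0592/2)·log(0.066/0.35) = +0.021 V.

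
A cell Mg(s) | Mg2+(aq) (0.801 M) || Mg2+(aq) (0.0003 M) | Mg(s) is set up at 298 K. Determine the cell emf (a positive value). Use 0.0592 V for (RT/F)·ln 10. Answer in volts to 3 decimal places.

0.101 V

For a concentration cell E°cell = 0, since both electrodes use the same couple.
The compartment with the higher Mg2+(aq) concentration (0.801 M) acts as the cathode; ions are reduced there and produced at the dilute (0.0003 M) anode.
With n = 2, Ecell = −(0.0592/2)·log([dilute]/[conc]) = −(0.0592/2)·log(0.0003/0.801) = +0.101 V.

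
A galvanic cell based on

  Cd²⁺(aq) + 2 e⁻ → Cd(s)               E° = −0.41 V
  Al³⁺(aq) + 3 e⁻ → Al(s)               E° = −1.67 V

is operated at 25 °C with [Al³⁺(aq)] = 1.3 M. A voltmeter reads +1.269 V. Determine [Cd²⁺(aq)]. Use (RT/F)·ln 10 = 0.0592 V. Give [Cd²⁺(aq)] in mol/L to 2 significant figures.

The Cd²⁺/Cd couple has the larger reduction potential, so it is the cathode: E°cell = −0.41 − (−1.67) = +1.26 V and n = 6.
Since E = E° − (0.0592/n)·log Q, log Q = n(E° − E)/0.0592 = −0.912.
Balancing electrons gives 3 Cd²⁺(aq) + 2 Al(s) → 3 Cd(s) + 2 Al³⁺(aq); thus Q = [Al³⁺(aq)]^2 / [Cd²⁺(aq)]^3.
Substituting the known concentrations and solving, log [Cd²⁺(aq)] = 0.380 and [Cd²⁺(aq)] = 2.4 M.

2.4 M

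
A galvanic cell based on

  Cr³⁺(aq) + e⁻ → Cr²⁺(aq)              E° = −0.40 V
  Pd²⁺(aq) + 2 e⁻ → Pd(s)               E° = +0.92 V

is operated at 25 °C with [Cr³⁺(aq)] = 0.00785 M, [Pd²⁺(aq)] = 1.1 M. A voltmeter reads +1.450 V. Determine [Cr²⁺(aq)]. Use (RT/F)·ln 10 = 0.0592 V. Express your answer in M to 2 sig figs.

With Pd²⁺/Pd at the cathode and Cr³⁺/Cr²⁺ at the anode, E°cell = +0.92 − (−0.40) = +1.32 V (n = 2).
Rearranging E = E° − (0.0592/n)·log Q gives log Q = 2(+1.32 − (+1.450))/0.0592 = −4.392.
For Pd²⁺(aq) + 2 Cr²⁺(aq) → Pd(s) + 2 Cr³⁺(aq), the reaction quotient is Q = [Cr³⁺(aq)]^2 / ([Pd²⁺(aq)]·[Cr²⁺(aq)]^2).
Solving for the unknown gives log [Cr²⁺(aq)] = 0.070, so [Cr²⁺(aq)] ≈ 1.2 M.

1.2 M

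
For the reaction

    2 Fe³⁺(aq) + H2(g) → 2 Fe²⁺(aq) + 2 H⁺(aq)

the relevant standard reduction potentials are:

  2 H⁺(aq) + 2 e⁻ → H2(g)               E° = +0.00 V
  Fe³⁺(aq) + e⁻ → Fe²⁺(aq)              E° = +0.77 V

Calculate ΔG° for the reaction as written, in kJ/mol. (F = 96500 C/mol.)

−149 kJ/mol

In the reaction as written Fe³⁺(aq) is reduced, so the Fe³⁺/Fe²⁺ couple is the cathode and 2H⁺/H₂ is the anode.
E°cell = +0.77 − (+0.00) = +0.77 V; balancing electrons gives n = 2.
ΔG° = −nFE°cell = −(2)(96500)(+0.77) J/mol = −149 kJ/mol.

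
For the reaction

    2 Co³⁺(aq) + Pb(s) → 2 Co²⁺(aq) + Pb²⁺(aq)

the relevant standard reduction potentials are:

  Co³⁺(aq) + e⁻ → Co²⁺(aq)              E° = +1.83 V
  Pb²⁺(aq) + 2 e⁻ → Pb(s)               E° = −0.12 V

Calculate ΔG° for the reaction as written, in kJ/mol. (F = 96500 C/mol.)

−376 kJ/mol

In the reaction as written Co³⁺(aq) is reduced, so the Co³⁺/Co²⁺ couple is the cathode and Pb²⁺/Pb is the anode.
E°cell = +1.83 − (−0.12) = +1.95 V; balancing electrons gives n = 2.
ΔG° = −nFE°cell = −(2)(96500)(+1.95) J/mol = −376 kJ/mol.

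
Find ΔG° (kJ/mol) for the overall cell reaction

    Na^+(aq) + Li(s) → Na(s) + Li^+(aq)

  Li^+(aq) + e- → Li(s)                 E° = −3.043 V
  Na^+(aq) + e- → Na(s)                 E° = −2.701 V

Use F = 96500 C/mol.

−33.0 kJ/mol

In the reaction as written Na^+(aq) is reduced, so the Na⁺/Na couple is the cathode and Li⁺/Li is the anode.
E°cell = −2.701 − (−3.043) = +0.342 V; balancing electrons gives n = 1.
ΔG° = −nFE°cell = −(1)(96500)(+0.342) J/mol = −33.0 kJ/mol.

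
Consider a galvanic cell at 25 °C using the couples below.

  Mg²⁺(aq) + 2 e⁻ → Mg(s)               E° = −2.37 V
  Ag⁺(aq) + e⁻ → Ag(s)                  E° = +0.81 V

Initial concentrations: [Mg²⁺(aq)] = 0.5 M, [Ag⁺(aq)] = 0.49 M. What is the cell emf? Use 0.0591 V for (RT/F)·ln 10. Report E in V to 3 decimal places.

+3.171 V

The Ag⁺/Ag couple has the more positive E°, so it is the cathode; Mg²⁺/Mg is the anode.
E°cell = E°cat − E°an = +0.81 − (−2.37) = +3.18 V; n = 2.
For the overall reaction 2 Ag⁺(aq) + Mg(s) → 2 Ag(s) + Mg²⁺(aq), Q = [Mg²⁺(aq)] / [Ag⁺(aq)]^2 = 2.08, giving log Q = 0.319.
By the Nernst equation, E = +3.18 − (0.0591/2)·(0.319) = +3.171 V.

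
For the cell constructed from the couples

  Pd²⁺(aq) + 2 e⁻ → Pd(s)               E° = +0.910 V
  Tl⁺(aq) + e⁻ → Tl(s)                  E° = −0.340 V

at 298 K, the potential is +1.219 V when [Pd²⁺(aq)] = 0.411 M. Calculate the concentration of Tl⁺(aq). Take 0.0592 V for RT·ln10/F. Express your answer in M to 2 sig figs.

Pd²⁺/Pd is the cathode (higher E°); E°cell = +0.910 − (−0.340) = +1.250 V with n = 2.
From the Nernst equation, log Q = n(E° − E)/0.0592 = 2·(+1.250 − (+1.219))/0.0592 = 1.047.
Balancing electrons gives Pd²⁺(aq) + 2 Tl(s) → Pd(s) + 2 Tl⁺(aq); thus Q = [Tl⁺(aq)]^2 / [Pd²⁺(aq)].
Substituting the known concentrations and solving, log [Tl⁺(aq)] = 0.330 and [Tl⁺(aq)] = 2.1 M.

2.1 M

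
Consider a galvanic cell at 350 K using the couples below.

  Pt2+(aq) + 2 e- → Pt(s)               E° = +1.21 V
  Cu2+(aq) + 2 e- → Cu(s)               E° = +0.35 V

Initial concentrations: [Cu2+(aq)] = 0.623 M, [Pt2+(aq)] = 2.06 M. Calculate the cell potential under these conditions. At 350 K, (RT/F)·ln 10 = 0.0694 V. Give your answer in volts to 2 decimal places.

The Pt²⁺/Pt couple has the more positive E°, so it is the cathode; Cu²⁺/Cu is the anode.
E°cell = +1.21 − (+0.35) = +0.86 V, with n = 2 electrons transferred.
For the overall reaction Pt2+(aq) + Cu(s) → Pt(s) + Cu2+(aq), Q = [Cu2+(aq)] / [Pt2+(aq)] = 0.302, giving log Q = −0.519.
E = E° − (0.0694/n)·log Q = +0.86 − (0.0694/2)(−0.519) = +0.88 V.

+0.88 V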